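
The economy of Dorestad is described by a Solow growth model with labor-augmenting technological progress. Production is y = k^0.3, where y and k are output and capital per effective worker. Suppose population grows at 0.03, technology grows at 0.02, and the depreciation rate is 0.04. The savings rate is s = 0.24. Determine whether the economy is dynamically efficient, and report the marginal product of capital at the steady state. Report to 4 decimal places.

Capital per effective worker breaks even when investment replaces (n + g + δ)·k; here n + g + δ = 0.09.
Steady-state k*: s·k^0.3 = 0.09·k gives k* = (0.24/0.09)^(1/0.7) ≈ 4.0600.
MPK = 0.3·4.0600^(-0.7) ≈ 0.1125.
MPK > n+g+δ = 0.09, so the economy is dynamically efficient (under-saving).

dynamically efficient; MPK ≈ 0.1125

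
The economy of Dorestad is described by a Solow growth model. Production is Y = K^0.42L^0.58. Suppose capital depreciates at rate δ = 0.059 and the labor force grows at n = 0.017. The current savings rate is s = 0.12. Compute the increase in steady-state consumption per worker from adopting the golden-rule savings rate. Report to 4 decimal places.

Δc ≈ 0.7751

Capital per worker breaks even when investment replaces (n + δ)·k; here n + δ = 0.076.
Current steady state (s = 0.12): k* = (0.12/0.076)^(1/0.58) ≈ 2.1979, y* = 2.1979^0.42 ≈ 1.3920, c* = (1−0.12)·1.3920 ≈ 1.2250.
Golden rule sets MPK = n+δ: 0.42·k^(0.42−1) = 0.076, so k_gold = (0.42/0.076)^(1/0.58) ≈ 19.0573.
y_gold = 19.0573^0.42 ≈ 3.4485, c_gold = y_gold − 0.076·k_gold ≈ 2.0001.
Gain: Δc = 2.0001 − 1.2250 ≈ 0.7751.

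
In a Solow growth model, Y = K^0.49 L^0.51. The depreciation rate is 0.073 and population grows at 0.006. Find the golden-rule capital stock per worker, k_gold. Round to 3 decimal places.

n + δ = 0.006 + 0.073 = 0.079.
Maximizing c = f(k) − (n+δ)·k gives f'(k) = n+δ, i.e. 0.49·k^(0.49−1) = 0.079, so k_gold = (0.49/0.079)^(1/0.51) ≈ 35.8143.

k_gold ≈ 35.814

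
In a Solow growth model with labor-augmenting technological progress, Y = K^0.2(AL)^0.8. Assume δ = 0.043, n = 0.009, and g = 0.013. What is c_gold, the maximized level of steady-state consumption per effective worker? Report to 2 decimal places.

Break-even investment rate: n + g + δ = 0.009 + 0.013 + 0.043 = 0.065.
Maximizing c = f(k) − (n+g+δ)·k gives f'(k) = n+g+δ, i.e. 0.2·k^(0.2−1) = 0.065, so k_gold = (0.2/0.065)^(1/0.8) ≈ 4.0752.
y_gold = 4.0752^0.2 ≈ 1.3244.
c_gold = y_gold − (n+g+δ)·k_gold = 1.3244 − 0.065·4.0752 ≈ 1.0595.

c_gold ≈ 1.06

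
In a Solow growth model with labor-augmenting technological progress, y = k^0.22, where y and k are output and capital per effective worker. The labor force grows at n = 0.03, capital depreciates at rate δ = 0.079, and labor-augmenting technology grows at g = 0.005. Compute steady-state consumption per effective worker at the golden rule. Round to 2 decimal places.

c_gold ≈ 0.94

n + g + δ = 0.03 + 0.005 + 0.079 = 0.114.
At the golden rule the marginal product of capital equals n+g+δ: 0.22·k^(0.22−1) = 0.114. Solving, k_gold = (0.22/0.114)^(1/0.78) ≈ 2.3230.
y_gold = 2.3230^0.22 ≈ 1.2037.
c_gold = y_gold − (n+g+δ)·k_gold = 1.2037 − 0.114·2.3230 ≈ 0.9389.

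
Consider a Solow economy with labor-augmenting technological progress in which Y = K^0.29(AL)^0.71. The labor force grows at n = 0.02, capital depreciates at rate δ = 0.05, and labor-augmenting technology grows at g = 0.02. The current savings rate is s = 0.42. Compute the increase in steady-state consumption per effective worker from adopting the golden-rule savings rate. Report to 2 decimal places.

Δc ≈ 0.06

n + g + δ = 0.02 + 0.02 + 0.05 = 0.09.
Current steady state (s = 0.42): k* = (0.42/0.09)^(1/0.71) ≈ 8.7551, y* = 8.7551^0.29 ≈ 1.8761, c* = (1−0.42)·1.8761 ≈ 1.0881.
At the golden rule the marginal product of capital equals n+g+δ: 0.29·k^(0.29−1) = 0.09. Solving, k_gold = (0.29/0.09)^(1/0.71) ≈ 5.1965.
y_gold = 5.1965^0.29 ≈ 1.6127, c_gold = y_gold − 0.09·k_gold ≈ 1.1450.
Gain: Δc = 1.1450 − 1.0881 ≈ 0.0569.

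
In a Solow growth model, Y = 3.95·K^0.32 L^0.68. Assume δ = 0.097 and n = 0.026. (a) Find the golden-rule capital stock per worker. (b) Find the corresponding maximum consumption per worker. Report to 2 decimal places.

n + δ = 0.026 + 0.097 = 0.123.
Maximizing c = f(k) − (n+δ)·k gives f'(k) = n+δ, i.e. 0.32·3.95·k^(0.32−1) = 0.123, so k_gold = (0.32·3.95/0.123)^(1/0.68) ≈ 30.7612.
y_gold = 3.95·30.7612^0.32 ≈ 11.8238; c_gold = y_gold − 0.123·k_gold ≈ 8.0402.

(a) k_gold ≈ 30.76; (b) c_gold ≈ 8.04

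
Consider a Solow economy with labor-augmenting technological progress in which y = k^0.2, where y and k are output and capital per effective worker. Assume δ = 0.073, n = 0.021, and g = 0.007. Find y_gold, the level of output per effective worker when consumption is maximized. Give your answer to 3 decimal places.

n + g + δ = 0.021 + 0.007 + 0.073 = 0.101.
Golden rule sets MPK = n+g+δ: 0.2·k^(0.2−1) = 0.101, so k_gold = (0.2/0.101)^(1/0.8) ≈ 2.3490.
Output: y_gold = k_gold^0.2 = 2.3490^0.2 ≈ 1.1863.

y_gold ≈ 1.186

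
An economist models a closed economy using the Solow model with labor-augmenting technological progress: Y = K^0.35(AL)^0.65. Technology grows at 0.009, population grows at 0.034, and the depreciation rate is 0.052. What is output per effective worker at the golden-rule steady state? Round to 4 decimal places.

The effective depreciation rate is n + g + δ = 0.034 + 0.009 + 0.052 = 0.095.
Golden rule sets MPK = n+g+δ: 0.35·k^(0.35−1) = 0.095, so k_gold = (0.35/0.095)^(1/0.65) ≈ 7.4353.
Output: y_gold = k_gold^0.35 = 7.4353^0.35 ≈ 2.0182.

y_gold ≈ 2.0182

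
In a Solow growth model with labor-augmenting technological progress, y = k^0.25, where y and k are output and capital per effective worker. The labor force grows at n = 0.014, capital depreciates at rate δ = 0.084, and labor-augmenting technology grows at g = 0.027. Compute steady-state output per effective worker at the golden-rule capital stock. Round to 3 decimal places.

y_gold ≈ 1.260

Capital per effective worker breaks even when investment replaces (n + g + δ)·k; here n + g + δ = 0.125.
Setting f'(k) = n+g+δ gives 0.25·k^(0.25−1) = 0.125, hence k_gold = (0.25/0.125)^(1/0.75) ≈ 2.5198.
Output: y_gold = k_gold^0.25 = 2.5198^0.25 ≈ 1.2599.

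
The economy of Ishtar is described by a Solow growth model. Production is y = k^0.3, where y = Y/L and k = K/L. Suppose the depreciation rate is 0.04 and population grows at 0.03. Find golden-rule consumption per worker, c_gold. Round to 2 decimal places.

c_gold ≈ 1.31

The effective depreciation rate is n + δ = 0.03 + 0.04 = 0.07.
Maximizing c = f(k) − (n+δ)·k gives f'(k) = n+δ, i.e. 0.3·k^(0.3−1) = 0.07, so k_gold = (0.3/0.07)^(1/0.7) ≈ 7.9963.
y_gold = 7.9963^0.3 ≈ 1.8658.
c_gold = y_gold − (n+δ)·k_gold = 1.8658 − 0.07·7.9963 ≈ 1.3061.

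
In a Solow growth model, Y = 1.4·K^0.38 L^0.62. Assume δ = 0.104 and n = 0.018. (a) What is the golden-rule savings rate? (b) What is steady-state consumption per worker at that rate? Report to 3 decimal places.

Capital per worker breaks even when investment replaces (n + δ)·k; here n + δ = 0.122.
For Cobb-Douglas, s_gold equals capital's share: s_gold = 0.38.
Maximizing c = f(k) − (n+δ)·k gives f'(k) = n+δ, i.e. 0.38·1.4·k^(0.38−1) = 0.122, so k_gold = (0.38·1.4/0.122)^(1/0.62) ≈ 10.7531.
y_gold = 1.4·10.7531^0.38 ≈ 3.4523; c_gold = (1−0.38)·y_gold ≈ 2.1404.

(a) s_gold = 0.380; (b) c_gold ≈ 2.140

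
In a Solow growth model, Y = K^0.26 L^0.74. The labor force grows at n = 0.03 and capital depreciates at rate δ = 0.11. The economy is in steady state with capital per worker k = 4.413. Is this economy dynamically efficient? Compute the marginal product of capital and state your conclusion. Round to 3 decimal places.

n + δ = 0.03 + 0.11 = 0.14.
MPK = 0.26·k^(0.26−1) = 0.26·4.413^(-0.74) ≈ 0.0867.
MPK < 0.14, so the economy is dynamically inefficient (over-saving).

dynamically inefficient; MPK ≈ 0.087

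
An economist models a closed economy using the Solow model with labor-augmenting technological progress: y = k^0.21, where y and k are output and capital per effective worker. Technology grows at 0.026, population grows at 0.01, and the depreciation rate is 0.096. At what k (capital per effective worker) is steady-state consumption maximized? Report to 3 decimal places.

The effective depreciation rate is n + g + δ = 0.01 + 0.026 + 0.096 = 0.132.
At the golden rule the marginal product of capital equals n+g+δ: 0.21·k^(0.21−1) = 0.132. Solving, k_gold = (0.21/0.132)^(1/0.79) ≈ 1.7999.

k_gold ≈ 1.800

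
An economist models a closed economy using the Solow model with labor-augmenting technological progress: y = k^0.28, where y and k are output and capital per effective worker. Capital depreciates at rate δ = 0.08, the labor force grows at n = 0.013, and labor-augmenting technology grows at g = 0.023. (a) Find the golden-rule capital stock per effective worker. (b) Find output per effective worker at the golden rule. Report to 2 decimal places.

(a) k_gold ≈ 3.40; (b) y_gold ≈ 1.41

n + g + δ = 0.013 + 0.023 + 0.08 = 0.116.
Setting f'(k) = n+g+δ gives 0.28·k^(0.28−1) = 0.116, hence k_gold = (0.28/0.116)^(1/0.72) ≈ 3.4004.
y_gold = 3.4004^0.28 ≈ 1.4087.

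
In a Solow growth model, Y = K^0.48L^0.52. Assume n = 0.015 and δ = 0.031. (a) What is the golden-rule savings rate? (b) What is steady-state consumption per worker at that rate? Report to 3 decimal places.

(a) s_gold = 0.480; (b) c_gold ≈ 4.530

Break-even investment rate: n + δ = 0.015 + 0.031 = 0.046.
For Cobb-Douglas, s_gold equals capital's share: s_gold = 0.48.
Setting f'(k) = n+δ gives 0.48·k^(0.48−1) = 0.046, hence k_gold = (0.48/0.046)^(1/0.52) ≈ 90.9122.
y_gold = 90.9122^0.48 ≈ 8.7124; c_gold = (1−0.48)·y_gold ≈ 4.5305.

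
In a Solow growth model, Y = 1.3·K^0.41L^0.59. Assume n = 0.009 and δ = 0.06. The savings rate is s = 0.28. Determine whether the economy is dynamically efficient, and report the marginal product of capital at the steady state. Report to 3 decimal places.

dynamically efficient; MPK ≈ 0.101

Break-even investment rate: n + δ = 0.009 + 0.06 = 0.069.
Steady-state k*: s·A·k^0.41 = 0.069·k gives k* = (0.28·1.3/0.069)^(1/0.59) ≈ 16.7555.
MPK = 0.41·1.3·16.7555^(-0.59) ≈ 0.1010.
MPK > n+δ = 0.069, so the economy is dynamically efficient (under-saving).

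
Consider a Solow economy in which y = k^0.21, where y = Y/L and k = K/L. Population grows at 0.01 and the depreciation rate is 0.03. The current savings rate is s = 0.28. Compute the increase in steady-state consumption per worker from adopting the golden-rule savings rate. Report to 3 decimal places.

Δc ≈ 0.020

Capital per worker breaks even when investment replaces (n + δ)·k; here n + δ = 0.04.
Current steady state (s = 0.28): k* = (0.28/0.04)^(1/0.79) ≈ 11.7421, y* = 11.7421^0.21 ≈ 1.6774, c* = (1−0.28)·1.6774 ≈ 1.2078.
Golden rule sets MPK = n+δ: 0.21·k^(0.21−1) = 0.04, so k_gold = (0.21/0.04)^(1/0.79) ≈ 8.1582.
y_gold = 8.1582^0.21 ≈ 1.5539, c_gold = y_gold − 0.04·k_gold ≈ 1.2276.
Gain: Δc = 1.2276 − 1.2078 ≈ 0.0199.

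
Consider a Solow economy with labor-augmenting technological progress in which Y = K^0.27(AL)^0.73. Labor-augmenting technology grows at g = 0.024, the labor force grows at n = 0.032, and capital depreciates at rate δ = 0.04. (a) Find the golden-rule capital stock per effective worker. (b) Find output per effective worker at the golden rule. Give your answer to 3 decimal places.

Capital per effective worker breaks even when investment replaces (n + g + δ)·k; here n + g + δ = 0.096.
Setting f'(k) = n+g+δ gives 0.27·k^(0.27−1) = 0.096, hence k_gold = (0.27/0.096)^(1/0.73) ≈ 4.1228.
y_gold = 4.1228^0.27 ≈ 1.4659.

(a) k_gold ≈ 4.123; (b) y_gold ≈ 1.466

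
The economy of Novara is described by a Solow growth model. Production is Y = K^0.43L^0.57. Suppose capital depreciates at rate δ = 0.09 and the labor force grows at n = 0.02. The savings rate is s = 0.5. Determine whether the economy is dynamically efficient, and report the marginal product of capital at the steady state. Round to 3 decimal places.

dynamically inefficient; MPK ≈ 0.095

The effective depreciation rate is n + δ = 0.02 + 0.09 = 0.11.
Steady-state k*: s·k^0.43 = 0.11·k gives k* = (0.5/0.11)^(1/0.57) ≈ 14.2444.
MPK = 0.43·14.2444^(-0.57) ≈ 0.0946.
MPK < n+δ = 0.11, so the economy is dynamically inefficient (over-saving).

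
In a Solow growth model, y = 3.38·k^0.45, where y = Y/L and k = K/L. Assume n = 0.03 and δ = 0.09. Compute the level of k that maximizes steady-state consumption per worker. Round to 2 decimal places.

Capital per worker breaks even when investment replaces (n + δ)·k; here n + δ = 0.12.
Maximizing c = f(k) − (n+δ)·k gives f'(k) = n+δ, i.e. 0.45·3.38·k^(0.45−1) = 0.12, so k_gold = (0.45·3.38/0.12)^(1/0.55) ≈ 101.2418.

k_gold ≈ 101.24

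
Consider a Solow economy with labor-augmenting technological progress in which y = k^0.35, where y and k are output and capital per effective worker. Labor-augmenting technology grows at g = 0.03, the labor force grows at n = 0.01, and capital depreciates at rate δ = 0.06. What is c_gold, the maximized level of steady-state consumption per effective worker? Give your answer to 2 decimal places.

c_gold ≈ 1.28

Capital per effective worker breaks even when investment replaces (n + g + δ)·k; here n + g + δ = 0.1.
At the golden rule the marginal product of capital equals n+g+δ: 0.35·k^(0.35−1) = 0.1. Solving, k_gold = (0.35/0.1)^(1/0.65) ≈ 6.8711.
y_gold = 6.8711^0.35 ≈ 1.9632.
c_gold = y_gold − (n+g+δ)·k_gold = 1.9632 − 0.1·6.8711 ≈ 1.2761.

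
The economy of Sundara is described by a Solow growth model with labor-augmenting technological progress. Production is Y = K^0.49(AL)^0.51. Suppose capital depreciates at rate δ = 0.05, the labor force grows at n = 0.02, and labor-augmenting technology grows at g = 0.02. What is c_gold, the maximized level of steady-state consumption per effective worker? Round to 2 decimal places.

c_gold ≈ 2.60

Break-even investment rate: n + g + δ = 0.02 + 0.02 + 0.05 = 0.09.
Setting f'(k) = n+g+δ gives 0.49·k^(0.49−1) = 0.09, hence k_gold = (0.49/0.09)^(1/0.51) ≈ 27.7362.
y_gold = 27.7362^0.49 ≈ 5.0944.
c_gold = y_gold − (n+g+δ)·k_gold = 5.0944 − 0.09·27.7362 ≈ 2.5981.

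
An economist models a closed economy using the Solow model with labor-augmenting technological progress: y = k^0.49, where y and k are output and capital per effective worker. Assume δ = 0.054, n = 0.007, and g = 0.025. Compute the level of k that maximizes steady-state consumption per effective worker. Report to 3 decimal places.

Capital per effective worker breaks even when investment replaces (n + g + δ)·k; here n + g + δ = 0.086.
Setting f'(k) = n+g+δ gives 0.49·k^(0.49−1) = 0.086, hence k_gold = (0.49/0.086)^(1/0.51) ≈ 30.3222.

k_gold ≈ 30.322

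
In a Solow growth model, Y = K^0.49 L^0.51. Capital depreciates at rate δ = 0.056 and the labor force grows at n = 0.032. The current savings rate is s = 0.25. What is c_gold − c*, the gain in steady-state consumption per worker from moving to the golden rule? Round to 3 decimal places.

Δc ≈ 0.610

Capital per worker breaks even when investment replaces (n + δ)·k; here n + δ = 0.088.
Current steady state (s = 0.25): k* = (0.25/0.088)^(1/0.51) ≈ 7.7470, y* = 7.7470^0.49 ≈ 2.7269, c* = (1−0.25)·2.7269 ≈ 2.0452.
Maximizing c = f(k) − (n+δ)·k gives f'(k) = n+δ, i.e. 0.49·k^(0.49−1) = 0.088, so k_gold = (0.49/0.088)^(1/0.51) ≈ 28.9857.
y_gold = 28.9857^0.49 ≈ 5.2056, c_gold = y_gold − 0.088·k_gold ≈ 2.6548.
Gain: Δc = 2.6548 − 2.0452 ≈ 0.6096.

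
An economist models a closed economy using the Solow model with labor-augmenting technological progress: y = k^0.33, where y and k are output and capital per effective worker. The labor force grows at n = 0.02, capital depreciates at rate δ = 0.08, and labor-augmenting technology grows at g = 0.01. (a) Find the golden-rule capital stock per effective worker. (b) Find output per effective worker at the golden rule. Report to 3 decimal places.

(a) k_gold ≈ 5.154; (b) y_gold ≈ 1.718

Break-even investment rate: n + g + δ = 0.02 + 0.01 + 0.08 = 0.11.
At the golden rule the marginal product of capital equals n+g+δ: 0.33·k^(0.33−1) = 0.11. Solving, k_gold = (0.33/0.11)^(1/0.67) ≈ 5.1537.
y_gold = 5.1537^0.33 ≈ 1.7179.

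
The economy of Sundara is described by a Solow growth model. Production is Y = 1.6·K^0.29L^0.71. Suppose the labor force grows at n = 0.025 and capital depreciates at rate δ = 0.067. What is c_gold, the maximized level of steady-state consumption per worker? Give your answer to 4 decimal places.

c_gold ≈ 2.1999

n + δ = 0.025 + 0.067 = 0.092.
At the golden rule the marginal product of capital equals n+δ: 0.29·1.6·k^(0.29−1) = 0.092. Solving, k_gold = (0.29·1.6/0.092)^(1/0.71) ≈ 9.7670.
y_gold = 1.6·9.7670^0.29 ≈ 3.0985.
c_gold = y_gold − (n+δ)·k_gold = 3.0985 − 0.092·9.7670 ≈ 2.1999.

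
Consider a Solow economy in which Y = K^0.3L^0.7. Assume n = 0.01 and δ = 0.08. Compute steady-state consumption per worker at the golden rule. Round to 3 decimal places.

n + δ = 0.01 + 0.08 = 0.09.
Setting f'(k) = n+δ gives 0.3·k^(0.3−1) = 0.09, hence k_gold = (0.3/0.09)^(1/0.7) ≈ 5.5843.
y_gold = 5.5843^0.3 ≈ 1.6753.
c_gold = y_gold − (n+δ)·k_gold = 1.6753 − 0.09·5.5843 ≈ 1.1727.

c_gold ≈ 1.173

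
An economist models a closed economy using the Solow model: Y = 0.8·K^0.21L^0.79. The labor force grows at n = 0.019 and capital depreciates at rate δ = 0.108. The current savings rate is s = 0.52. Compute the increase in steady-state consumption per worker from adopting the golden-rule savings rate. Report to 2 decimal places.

The effective depreciation rate is n + δ = 0.019 + 0.108 = 0.127.
Current steady state (s = 0.52): k* = (0.52·0.8/0.127)^(1/0.79) ≈ 4.4902, y* = 0.8·4.4902^0.21 ≈ 1.0966, c* = (1−0.52)·1.0966 ≈ 0.5264.
Maximizing c = f(k) − (n+δ)·k gives f'(k) = n+δ, i.e. 0.21·0.8·k^(0.21−1) = 0.127, so k_gold = (0.21·0.8/0.127)^(1/0.79) ≈ 1.4250.
y_gold = 0.8·1.4250^0.21 ≈ 0.8618, c_gold = y_gold − 0.127·k_gold ≈ 0.6808.
Gain: Δc = 0.6808 − 0.5264 ≈ 0.1544.

Δc ≈ 0.15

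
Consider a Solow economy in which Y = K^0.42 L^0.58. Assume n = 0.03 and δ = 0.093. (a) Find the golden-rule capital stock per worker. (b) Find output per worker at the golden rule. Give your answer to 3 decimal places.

(a) k_gold ≈ 8.309; (b) y_gold ≈ 2.433

Capital per worker breaks even when investment replaces (n + δ)·k; here n + δ = 0.123.
Setting f'(k) = n+δ gives 0.42·k^(0.42−1) = 0.123, hence k_gold = (0.42/0.123)^(1/0.58) ≈ 8.3092.
y_gold = 8.3092^0.42 ≈ 2.4334.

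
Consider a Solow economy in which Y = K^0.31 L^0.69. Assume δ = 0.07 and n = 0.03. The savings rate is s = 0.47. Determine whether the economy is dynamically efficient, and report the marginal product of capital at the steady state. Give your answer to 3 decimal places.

n + δ = 0.03 + 0.07 = 0.1.
Steady-state k*: s·k^0.31 = 0.1·k gives k* = (0.47/0.1)^(1/0.69) ≈ 9.4201.
MPK = 0.31·9.4201^(-0.69) ≈ 0.0660.
MPK < n+δ = 0.1, so the economy is dynamically inefficient (over-saving).

dynamically inefficient; MPK ≈ 0.066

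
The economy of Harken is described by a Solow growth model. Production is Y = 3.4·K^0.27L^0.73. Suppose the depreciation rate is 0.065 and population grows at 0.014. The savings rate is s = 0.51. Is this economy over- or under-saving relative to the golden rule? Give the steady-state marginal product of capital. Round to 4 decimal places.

n + δ = 0.014 + 0.065 = 0.079.
Steady-state k*: s·A·k^0.27 = 0.079·k gives k* = (0.51·3.4/0.079)^(1/0.73) ≈ 68.7962.
MPK = 0.27·3.4·68.7962^(-0.73) ≈ 0.0418.
MPK < n+δ = 0.079, so the economy is dynamically inefficient (over-saving).

over-saving; MPK ≈ 0.0418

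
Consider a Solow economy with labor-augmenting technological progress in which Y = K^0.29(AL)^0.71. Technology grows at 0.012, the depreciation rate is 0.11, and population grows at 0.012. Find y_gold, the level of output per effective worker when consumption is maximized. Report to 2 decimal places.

y_gold ≈ 1.37

n + g + δ = 0.012 + 0.012 + 0.11 = 0.134.
At the golden rule the marginal product of capital equals n+g+δ: 0.29·k^(0.29−1) = 0.134. Solving, k_gold = (0.29/0.134)^(1/0.71) ≈ 2.9665.
Output: y_gold = k_gold^0.29 = 2.9665^0.29 ≈ 1.3707.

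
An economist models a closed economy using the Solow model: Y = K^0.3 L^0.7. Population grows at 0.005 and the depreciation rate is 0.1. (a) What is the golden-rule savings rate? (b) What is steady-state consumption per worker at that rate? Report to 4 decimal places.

Capital per worker breaks even when investment replaces (n + δ)·k; here n + δ = 0.105.
For Cobb-Douglas, s_gold equals capital's share: s_gold = 0.3.
Maximizing c = f(k) − (n+δ)·k gives f'(k) = n+δ, i.e. 0.3·k^(0.3−1) = 0.105, so k_gold = (0.3/0.105)^(1/0.7) ≈ 4.4806.
y_gold = 4.4806^0.3 ≈ 1.5682; c_gold = (1−0.3)·y_gold ≈ 1.0977.

(a) s_gold = 0.3000; (b) c_gold ≈ 1.0977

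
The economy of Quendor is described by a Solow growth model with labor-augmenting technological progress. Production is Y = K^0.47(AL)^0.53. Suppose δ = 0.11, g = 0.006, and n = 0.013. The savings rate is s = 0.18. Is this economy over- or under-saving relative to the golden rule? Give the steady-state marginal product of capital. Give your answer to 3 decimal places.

Capital per effective worker breaks even when investment replaces (n + g + δ)·k; here n + g + δ = 0.129.
Steady-state k*: s·k^0.47 = 0.129·k gives k* = (0.18/0.129)^(1/0.53) ≈ 1.8749.
MPK = 0.47·1.8749^(-0.53) ≈ 0.3368.
MPK > n+g+δ = 0.129, so the economy is dynamically efficient (under-saving).

under-saving; MPK ≈ 0.337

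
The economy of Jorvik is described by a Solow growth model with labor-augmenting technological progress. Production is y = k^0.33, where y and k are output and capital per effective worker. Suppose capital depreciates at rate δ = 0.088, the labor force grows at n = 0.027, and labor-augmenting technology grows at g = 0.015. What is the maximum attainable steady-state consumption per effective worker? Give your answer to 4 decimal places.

c_gold ≈ 1.0601

n + g + δ = 0.027 + 0.015 + 0.088 = 0.13.
At the golden rule the marginal product of capital equals n+g+δ: 0.33·k^(0.33−1) = 0.13. Solving, k_gold = (0.33/0.13)^(1/0.67) ≈ 4.0164.
y_gold = 4.0164^0.33 ≈ 1.5822.
c_gold = y_gold − (n+g+δ)·k_gold = 1.5822 − 0.13·4.0164 ≈ 1.0601.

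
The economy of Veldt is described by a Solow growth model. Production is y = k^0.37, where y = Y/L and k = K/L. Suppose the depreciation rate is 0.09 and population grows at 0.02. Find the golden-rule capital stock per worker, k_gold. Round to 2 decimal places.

k_gold ≈ 6.86

Capital per worker breaks even when investment replaces (n + δ)·k; here n + δ = 0.11.
Golden rule sets MPK = n+δ: 0.37·k^(0.37−1) = 0.11, so k_gold = (0.37/0.11)^(1/0.63) ≈ 6.8581.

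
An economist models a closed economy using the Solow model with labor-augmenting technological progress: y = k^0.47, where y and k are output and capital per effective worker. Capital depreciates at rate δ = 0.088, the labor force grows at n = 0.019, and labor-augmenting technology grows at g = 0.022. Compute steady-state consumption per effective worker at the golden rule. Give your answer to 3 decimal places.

Break-even investment rate: n + g + δ = 0.019 + 0.022 + 0.088 = 0.129.
Maximizing c = f(k) − (n+g+δ)·k gives f'(k) = n+g+δ, i.e. 0.47·k^(0.47−1) = 0.129, so k_gold = (0.47/0.129)^(1/0.53) ≈ 11.4670.
y_gold = 11.4670^0.47 ≈ 3.1473.
c_gold = y_gold − (n+g+δ)·k_gold = 3.1473 − 0.129·11.4670 ≈ 1.6681.

c_gold ≈ 1.668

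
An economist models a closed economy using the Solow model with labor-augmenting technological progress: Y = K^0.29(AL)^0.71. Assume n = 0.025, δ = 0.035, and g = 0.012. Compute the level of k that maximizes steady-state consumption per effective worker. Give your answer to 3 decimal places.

Capital per effective worker breaks even when investment replaces (n + g + δ)·k; here n + g + δ = 0.072.
Maximizing c = f(k) − (n+g+δ)·k gives f'(k) = n+g+δ, i.e. 0.29·k^(0.29−1) = 0.072, so k_gold = (0.29/0.072)^(1/0.71) ≈ 7.1155.

k_gold ≈ 7.115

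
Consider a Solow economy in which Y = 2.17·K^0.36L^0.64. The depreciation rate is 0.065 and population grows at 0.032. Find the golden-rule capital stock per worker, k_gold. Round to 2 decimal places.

Capital per worker breaks even when investment replaces (n + δ)·k; here n + δ = 0.097.
Maximizing c = f(k) − (n+δ)·k gives f'(k) = n+δ, i.e. 0.36·2.17·k^(0.36−1) = 0.097, so k_gold = (0.36·2.17/0.097)^(1/0.64) ≈ 26.0382.

k_gold ≈ 26.04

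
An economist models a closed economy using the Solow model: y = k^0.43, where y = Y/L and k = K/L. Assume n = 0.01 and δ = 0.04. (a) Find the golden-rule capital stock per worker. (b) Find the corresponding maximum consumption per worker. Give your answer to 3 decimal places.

n + δ = 0.01 + 0.04 = 0.05.
Golden rule sets MPK = n+δ: 0.43·k^(0.43−1) = 0.05, so k_gold = (0.43/0.05)^(1/0.57) ≈ 43.5984.
y_gold = 43.5984^0.43 ≈ 5.0696; c_gold = y_gold − 0.05·k_gold ≈ 2.8897.

(a) k_gold ≈ 43.598; (b) c_gold ≈ 2.890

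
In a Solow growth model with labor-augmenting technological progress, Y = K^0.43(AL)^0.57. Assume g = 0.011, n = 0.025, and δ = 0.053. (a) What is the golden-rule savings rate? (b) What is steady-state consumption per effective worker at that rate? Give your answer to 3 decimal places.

Break-even investment rate: n + g + δ = 0.025 + 0.011 + 0.053 = 0.089.
For Cobb-Douglas, s_gold equals capital's share: s_gold = 0.43.
Setting f'(k) = n+g+δ gives 0.43·k^(0.43−1) = 0.089, hence k_gold = (0.43/0.089)^(1/0.57) ≈ 15.8540.
y_gold = 15.8540^0.43 ≈ 3.2814; c_gold = (1−0.43)·y_gold ≈ 1.8704.

(a) s_gold = 0.430; (b) c_gold ≈ 1.870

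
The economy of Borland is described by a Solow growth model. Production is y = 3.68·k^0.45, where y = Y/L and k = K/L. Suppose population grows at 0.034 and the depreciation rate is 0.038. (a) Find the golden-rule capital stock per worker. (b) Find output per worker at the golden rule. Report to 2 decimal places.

(a) k_gold ≈ 299.14; (b) y_gold ≈ 47.86

The effective depreciation rate is n + δ = 0.034 + 0.038 = 0.072.
Maximizing c = f(k) − (n+δ)·k gives f'(k) = n+δ, i.e. 0.45·3.68·k^(0.45−1) = 0.072, so k_gold = (0.45·3.68/0.072)^(1/0.55) ≈ 299.1361.
y_gold = 3.68·299.1361^0.45 ≈ 47.8618.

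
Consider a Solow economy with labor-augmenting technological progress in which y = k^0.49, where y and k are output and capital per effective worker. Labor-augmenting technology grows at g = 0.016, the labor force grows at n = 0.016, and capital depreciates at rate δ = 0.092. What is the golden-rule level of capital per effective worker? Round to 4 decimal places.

The effective depreciation rate is n + g + δ = 0.016 + 0.016 + 0.092 = 0.124.
Maximizing c = f(k) − (n+g+δ)·k gives f'(k) = n+g+δ, i.e. 0.49·k^(0.49−1) = 0.124, so k_gold = (0.49/0.124)^(1/0.51) ≈ 14.7961.

k_gold ≈ 14.7961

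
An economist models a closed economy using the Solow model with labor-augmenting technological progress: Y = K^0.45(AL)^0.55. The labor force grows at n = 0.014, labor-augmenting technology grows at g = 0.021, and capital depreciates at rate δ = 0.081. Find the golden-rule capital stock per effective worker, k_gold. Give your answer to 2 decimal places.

k_gold ≈ 11.76

The effective depreciation rate is n + g + δ = 0.014 + 0.021 + 0.081 = 0.116.
At the golden rule the marginal product of capital equals n+g+δ: 0.45·k^(0.45−1) = 0.116. Solving, k_gold = (0.45/0.116)^(1/0.55) ≈ 11.7615.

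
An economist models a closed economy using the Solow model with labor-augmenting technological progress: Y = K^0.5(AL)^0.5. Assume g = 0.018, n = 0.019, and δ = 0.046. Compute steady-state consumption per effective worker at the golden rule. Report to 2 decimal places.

Capital per effective worker breaks even when investment replaces (n + g + δ)·k; here n + g + δ = 0.083.
At the golden rule the marginal product of capital equals n+g+δ: 0.5·k^(0.5−1) = 0.083. Solving, k_gold = (0.5/0.083)^(1/0.5) ≈ 36.2897.
y_gold = 36.2897^0.5 ≈ 6.0241.
c_gold = y_gold − (n+g+δ)·k_gold = 6.0241 − 0.083·36.2897 ≈ 3.0120.

c_gold ≈ 3.01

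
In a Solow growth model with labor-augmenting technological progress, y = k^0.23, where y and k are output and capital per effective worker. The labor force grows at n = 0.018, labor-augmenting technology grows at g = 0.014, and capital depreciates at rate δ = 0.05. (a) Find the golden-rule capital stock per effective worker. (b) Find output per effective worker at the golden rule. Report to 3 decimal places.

(a) k_gold ≈ 3.817; (b) y_gold ≈ 1.361

Break-even investment rate: n + g + δ = 0.018 + 0.014 + 0.05 = 0.082.
Golden rule sets MPK = n+g+δ: 0.23·k^(0.23−1) = 0.082, so k_gold = (0.23/0.082)^(1/0.77) ≈ 3.8169.
y_gold = 3.8169^0.23 ≈ 1.3608.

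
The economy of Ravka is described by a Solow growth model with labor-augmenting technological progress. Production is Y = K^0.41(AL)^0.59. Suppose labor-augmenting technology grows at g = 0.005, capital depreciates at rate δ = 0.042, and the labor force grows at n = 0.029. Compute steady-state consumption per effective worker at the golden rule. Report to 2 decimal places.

c_gold ≈ 1.90

n + g + δ = 0.029 + 0.005 + 0.042 = 0.076.
Golden rule sets MPK = n+g+δ: 0.41·k^(0.41−1) = 0.076, so k_gold = (0.41/0.076)^(1/0.59) ≈ 17.4031.
y_gold = 17.4031^0.41 ≈ 3.2259.
c_gold = y_gold − (n+g+δ)·k_gold = 3.2259 − 0.076·17.4031 ≈ 1.9033.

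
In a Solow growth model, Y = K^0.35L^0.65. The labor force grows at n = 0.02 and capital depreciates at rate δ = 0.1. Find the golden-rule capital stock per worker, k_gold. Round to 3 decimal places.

Capital per worker breaks even when investment replaces (n + δ)·k; here n + δ = 0.12.
At the golden rule the marginal product of capital equals n+δ: 0.35·k^(0.35−1) = 0.12. Solving, k_gold = (0.35/0.12)^(1/0.65) ≈ 5.1905.

k_gold ≈ 5.191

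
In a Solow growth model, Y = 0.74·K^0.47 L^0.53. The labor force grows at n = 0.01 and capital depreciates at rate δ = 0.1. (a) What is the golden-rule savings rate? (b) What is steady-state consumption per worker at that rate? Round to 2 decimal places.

Capital per worker breaks even when investment replaces (n + δ)·k; here n + δ = 0.11.
For Cobb-Douglas, s_gold equals capital's share: s_gold = 0.47.
Golden rule sets MPK = n+δ: 0.47·0.74·k^(0.47−1) = 0.11, so k_gold = (0.47·0.74/0.11)^(1/0.53) ≈ 8.7756.
y_gold = 0.74·8.7756^0.47 ≈ 2.0539; c_gold = (1−0.47)·y_gold ≈ 1.0885.

(a) s_gold = 0.47; (b) c_gold ≈ 1.09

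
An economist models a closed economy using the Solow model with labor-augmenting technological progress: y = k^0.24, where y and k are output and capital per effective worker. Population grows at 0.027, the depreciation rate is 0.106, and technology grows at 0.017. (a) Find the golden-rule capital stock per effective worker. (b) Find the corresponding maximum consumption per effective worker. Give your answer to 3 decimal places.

Break-even investment rate: n + g + δ = 0.027 + 0.017 + 0.106 = 0.15.
Setting f'(k) = n+g+δ gives 0.24·k^(0.24−1) = 0.15, hence k_gold = (0.24/0.15)^(1/0.76) ≈ 1.8560.
y_gold = 1.8560^0.24 ≈ 1.1600; c_gold = y_gold − 0.15·k_gold ≈ 0.8816.

(a) k_gold ≈ 1.856; (b) c_gold ≈ 0.882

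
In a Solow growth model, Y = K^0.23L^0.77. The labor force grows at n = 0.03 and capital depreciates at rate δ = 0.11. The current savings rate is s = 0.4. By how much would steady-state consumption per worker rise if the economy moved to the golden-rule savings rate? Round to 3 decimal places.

n + δ = 0.03 + 0.11 = 0.14.
Current steady state (s = 0.4): k* = (0.4/0.14)^(1/0.77) ≈ 3.9095, y* = 3.9095^0.23 ≈ 1.3683, c* = (1−0.4)·1.3683 ≈ 0.8210.
At the golden rule the marginal product of capital equals n+δ: 0.23·k^(0.23−1) = 0.14. Solving, k_gold = (0.23/0.14)^(1/0.77) ≈ 1.9055.
y_gold = 1.9055^0.23 ≈ 1.1598, c_gold = y_gold − 0.14·k_gold ≈ 0.8931.
Gain: Δc = 0.8931 − 0.8210 ≈ 0.0721.

Δc ≈ 0.072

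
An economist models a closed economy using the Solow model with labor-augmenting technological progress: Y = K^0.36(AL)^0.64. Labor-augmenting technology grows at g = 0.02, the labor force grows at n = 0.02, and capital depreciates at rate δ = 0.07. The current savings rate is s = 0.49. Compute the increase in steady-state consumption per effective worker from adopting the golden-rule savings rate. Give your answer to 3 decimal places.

Δc ≈ 0.065

n + g + δ = 0.02 + 0.02 + 0.07 = 0.11.
Current steady state (s = 0.49): k* = (0.49/0.11)^(1/0.64) ≈ 10.3218, y* = 10.3218^0.36 ≈ 2.3171, c* = (1−0.49)·2.3171 ≈ 1.1817.
At the golden rule the marginal product of capital equals n+g+δ: 0.36·k^(0.36−1) = 0.11. Solving, k_gold = (0.36/0.11)^(1/0.64) ≈ 6.3760.
y_gold = 6.3760^0.36 ≈ 1.9482, c_gold = y_gold − 0.11·k_gold ≈ 1.2469.
Gain: Δc = 1.2469 − 1.1817 ≈ 0.0651.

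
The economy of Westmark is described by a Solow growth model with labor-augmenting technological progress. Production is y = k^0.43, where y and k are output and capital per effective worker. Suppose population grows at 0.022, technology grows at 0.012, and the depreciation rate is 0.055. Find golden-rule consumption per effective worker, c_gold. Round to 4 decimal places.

n + g + δ = 0.022 + 0.012 + 0.055 = 0.089.
Setting f'(k) = n+g+δ gives 0.43·k^(0.43−1) = 0.089, hence k_gold = (0.43/0.089)^(1/0.57) ≈ 15.8540.
y_gold = 15.8540^0.43 ≈ 3.2814.
c_gold = y_gold − (n+g+δ)·k_gold = 3.2814 − 0.089·15.8540 ≈ 1.8704.

c_gold ≈ 1.8704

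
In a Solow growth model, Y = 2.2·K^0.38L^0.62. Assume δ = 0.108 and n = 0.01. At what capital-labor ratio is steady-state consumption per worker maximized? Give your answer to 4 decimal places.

k_gold ≈ 23.5229

Capital per worker breaks even when investment replaces (n + δ)·k; here n + δ = 0.118.
Maximizing c = f(k) − (n+δ)·k gives f'(k) = n+δ, i.e. 0.38·2.2·k^(0.38−1) = 0.118, so k_gold = (0.38·2.2/0.118)^(1/0.62) ≈ 23.5229.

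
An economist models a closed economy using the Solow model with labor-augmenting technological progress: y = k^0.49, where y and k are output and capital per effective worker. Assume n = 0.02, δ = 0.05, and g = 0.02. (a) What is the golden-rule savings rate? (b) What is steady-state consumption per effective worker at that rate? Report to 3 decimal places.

(a) s_gold = 0.490; (b) c_gold ≈ 2.598

Capital per effective worker breaks even when investment replaces (n + g + δ)·k; here n + g + δ = 0.09.
For Cobb-Douglas, s_gold equals capital's share: s_gold = 0.49.
Golden rule sets MPK = n+g+δ: 0.49·k^(0.49−1) = 0.09, so k_gold = (0.49/0.09)^(1/0.51) ≈ 27.7362.
y_gold = 27.7362^0.49 ≈ 5.0944; c_gold = (1−0.49)·y_gold ≈ 2.5981.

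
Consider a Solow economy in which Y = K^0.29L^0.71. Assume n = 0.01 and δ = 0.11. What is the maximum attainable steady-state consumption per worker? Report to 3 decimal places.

c_gold ≈ 1.018

Capital per worker breaks even when investment replaces (n + δ)·k; here n + δ = 0.12.
At the golden rule the marginal product of capital equals n+δ: 0.29·k^(0.29−1) = 0.12. Solving, k_gold = (0.29/0.12)^(1/0.71) ≈ 3.4653.
y_gold = 3.4653^0.29 ≈ 1.4339.
c_gold = y_gold − (n+δ)·k_gold = 1.4339 − 0.12·3.4653 ≈ 1.0181.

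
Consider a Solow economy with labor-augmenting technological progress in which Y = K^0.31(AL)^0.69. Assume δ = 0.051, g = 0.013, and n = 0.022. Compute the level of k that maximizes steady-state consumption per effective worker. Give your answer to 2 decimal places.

n + g + δ = 0.022 + 0.013 + 0.051 = 0.086.
Setting f'(k) = n+g+δ gives 0.31·k^(0.31−1) = 0.086, hence k_gold = (0.31/0.086)^(1/0.69) ≈ 6.4128.

k_gold ≈ 6.41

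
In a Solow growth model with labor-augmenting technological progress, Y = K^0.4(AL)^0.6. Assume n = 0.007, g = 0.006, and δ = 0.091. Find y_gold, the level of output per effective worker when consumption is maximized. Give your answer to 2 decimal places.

Break-even investment rate: n + g + δ = 0.007 + 0.006 + 0.091 = 0.104.
Setting f'(k) = n+g+δ gives 0.4·k^(0.4−1) = 0.104, hence k_gold = (0.4/0.104)^(1/0.6) ≈ 9.4416.
Output: y_gold = k_gold^0.4 = 9.4416^0.4 ≈ 2.4548.

y_gold ≈ 2.45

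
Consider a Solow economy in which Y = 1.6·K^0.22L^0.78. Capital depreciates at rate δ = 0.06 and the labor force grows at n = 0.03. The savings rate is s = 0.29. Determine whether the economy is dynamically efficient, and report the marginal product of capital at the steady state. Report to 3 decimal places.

Capital per worker breaks even when investment replaces (n + δ)·k; here n + δ = 0.09.
Steady-state k*: s·A·k^0.22 = 0.09·k gives k* = (0.29·1.6/0.09)^(1/0.78) ≈ 8.1879.
MPK = 0.22·1.6·8.1879^(-0.78) ≈ 0.0683.
MPK < n+δ = 0.09, so the economy is dynamically inefficient (over-saving).

dynamically inefficient; MPK ≈ 0.068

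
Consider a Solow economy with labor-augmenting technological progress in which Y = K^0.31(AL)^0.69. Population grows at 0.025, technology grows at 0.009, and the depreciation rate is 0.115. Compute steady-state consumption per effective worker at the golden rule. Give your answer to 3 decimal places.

The effective depreciation rate is n + g + δ = 0.025 + 0.009 + 0.115 = 0.149.
At the golden rule the marginal product of capital equals n+g+δ: 0.31·k^(0.31−1) = 0.149. Solving, k_gold = (0.31/0.149)^(1/0.69) ≈ 2.8915.
y_gold = 2.8915^0.31 ≈ 1.3898.
c_gold = y_gold − (n+g+δ)·k_gold = 1.3898 − 0.149·2.8915 ≈ 0.9590.

c_gold ≈ 0.959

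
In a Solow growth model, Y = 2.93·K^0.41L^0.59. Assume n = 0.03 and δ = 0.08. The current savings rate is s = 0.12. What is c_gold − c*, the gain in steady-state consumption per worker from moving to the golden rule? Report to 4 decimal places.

Δc ≈ 3.3222

Break-even investment rate: n + δ = 0.03 + 0.08 = 0.11.
Current steady state (s = 0.12): k* = (0.12·2.93/0.11)^(1/0.59) ≈ 7.1672, y* = 2.93·7.1672^0.41 ≈ 6.5699, c* = (1−0.12)·6.5699 ≈ 5.7815.
Golden rule sets MPK = n+δ: 0.41·2.93·k^(0.41−1) = 0.11, so k_gold = (0.41·2.93/0.11)^(1/0.59) ≈ 57.5123.
y_gold = 2.93·57.5123^0.41 ≈ 15.4301, c_gold = y_gold − 0.11·k_gold ≈ 9.1038.
Gain: Δc = 9.1038 − 5.7815 ≈ 3.3222.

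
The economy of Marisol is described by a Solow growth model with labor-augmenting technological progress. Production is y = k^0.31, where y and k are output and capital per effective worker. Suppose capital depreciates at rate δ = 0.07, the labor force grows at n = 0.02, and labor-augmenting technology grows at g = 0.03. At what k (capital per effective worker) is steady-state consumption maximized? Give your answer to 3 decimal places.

k_gold ≈ 3.957

n + g + δ = 0.02 + 0.03 + 0.07 = 0.12.
Golden rule sets MPK = n+g+δ: 0.31·k^(0.31−1) = 0.12, so k_gold = (0.31/0.12)^(1/0.69) ≈ 3.9570.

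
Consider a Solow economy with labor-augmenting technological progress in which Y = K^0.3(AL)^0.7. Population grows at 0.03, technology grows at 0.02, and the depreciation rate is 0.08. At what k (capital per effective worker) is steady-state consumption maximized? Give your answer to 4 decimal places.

k_gold ≈ 3.3024

Break-even investment rate: n + g + δ = 0.03 + 0.02 + 0.08 = 0.13.
Setting f'(k) = n+g+δ gives 0.3·k^(0.3−1) = 0.13, hence k_gold = (0.3/0.13)^(1/0.7) ≈ 3.3024.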